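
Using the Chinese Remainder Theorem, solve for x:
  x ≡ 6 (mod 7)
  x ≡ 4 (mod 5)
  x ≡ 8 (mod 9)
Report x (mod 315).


Moduli 7, 5, 9 are pairwise coprime; by CRT there is a unique solution modulo M = 7 · 5 · 9 = 315.
Solve pairwise, accumulating the modulus:
  Start with x ≡ 6 (mod 7).
  Combine with x ≡ 4 (mod 5): since gcd(7, 5) = 1, we get a unique residue mod 35.
    Write x = 6 + 7·t and substitute into x ≡ 4 (mod 5): 7·t ≡ 4 − 6 = -2 (mod 5).
    Reduce coefficients mod 5: 2·t ≡ 3 (mod 5).
    The inverse of 2 mod 5 is 3 (since 2·3 = 6 = 1·5 + 1), so t ≡ 3·3 = 9 ≡ 4 (mod 5).
    Then x = 6 + 7·4 = 34, valid modulo lcm(7, 5) = 35: x ≡ 34 (mod 35).
  Combine with x ≡ 8 (mod 9): since gcd(35, 9) = 1, we get a unique residue mod 315.
    Write x = 34 + 35·t and substitute into x ≡ 8 (mod 9): 35·t ≡ 8 − 34 = -26 (mod 9).
    Reduce coefficients mod 9: 8·t ≡ 1 (mod 9).
    The inverse of 8 mod 9 is 8 (since 8·8 = 64 = 7·9 + 1), so t ≡ 8·1 = 8 ≡ 8 (mod 9).
    Then x = 34 + 35·8 = 314, valid modulo lcm(35, 9) = 315: x ≡ 314 (mod 315).
Verify: 314 mod 7 = 6 ✓, 314 mod 5 = 4 ✓, 314 mod 9 = 8 ✓.

x ≡ 314 (mod 315).


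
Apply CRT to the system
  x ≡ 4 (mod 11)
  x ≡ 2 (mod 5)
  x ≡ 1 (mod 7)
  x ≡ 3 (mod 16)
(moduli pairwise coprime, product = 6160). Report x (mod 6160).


Product of moduli M = 11 · 5 · 7 · 16 = 6160.
Merge one congruence at a time:
  Start: x ≡ 4 (mod 11).
  Combine with x ≡ 2 (mod 5); new modulus lcm = 55.
    Write x = 4 + 11·t and substitute into x ≡ 2 (mod 5): 11·t ≡ 2 − 4 = -2 (mod 5).
    Reduce coefficients mod 5: 1·t ≡ 3 (mod 5).
    So t ≡ 3 (mod 5).
    Then x = 4 + 11·3 = 37, valid modulo lcm(11, 5) = 55: x ≡ 37 (mod 55).
  Combine with x ≡ 1 (mod 7); new modulus lcm = 385.
    Write x = 37 + 55·t and substitute into x ≡ 1 (mod 7): 55·t ≡ 1 − 37 = -36 (mod 7).
    Reduce coefficients mod 7: 6·t ≡ 6 (mod 7).
    The inverse of 6 mod 7 is 6 (since 6·6 = 36 = 5·7 + 1), so t ≡ 6·6 = 36 ≡ 1 (mod 7).
    Then x = 37 + 55·1 = 92, valid modulo lcm(55, 7) = 385: x ≡ 92 (mod 385).
  Combine with x ≡ 3 (mod 16); new modulus lcm = 6160.
    Write x = 92 + 385·t and substitute into x ≡ 3 (mod 16): 385·t ≡ 3 − 92 = -89 (mod 16).
    Reduce coefficients mod 16: 1·t ≡ 7 (mod 16).
    So t ≡ 7 (mod 16).
    Then x = 92 + 385·7 = 2787, valid modulo lcm(385, 16) = 6160: x ≡ 2787 (mod 6160).
Verify against each original: 2787 mod 11 = 4, 2787 mod 5 = 2, 2787 mod 7 = 1, 2787 mod 16 = 3.

x ≡ 2787 (mod 6160).


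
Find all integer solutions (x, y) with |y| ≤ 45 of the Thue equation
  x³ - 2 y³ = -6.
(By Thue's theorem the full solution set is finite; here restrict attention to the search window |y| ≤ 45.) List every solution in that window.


The equation is x³ - 2y³ = -6. For fixed y, x³ = 2·y³ − 6, so a solution requires the RHS to be a perfect cube.
Strategy: iterate y from -45 to 45, compute RHS = 2·y³ − 6, and check whether it is a (positive or negative) perfect cube.
Check small values of y:
  y = 0: RHS = -6 is not a perfect cube.
  y = 1: RHS = -4 is not a perfect cube.
  y = -1: RHS = -8 = (-2)³ ⇒ x = -2 works.
  y = 2: RHS = 10 is not a perfect cube.
  y = -2: RHS = -22 is not a perfect cube.
  y = 3: RHS = 48 is not a perfect cube.
  y = -3: RHS = -60 is not a perfect cube.
Continuing the search up to |y| = 45 finds no further solutions beyond those listed.
Collected solutions: (-2, -1).

Solutions (with |y| ≤ 45): (-2, -1).


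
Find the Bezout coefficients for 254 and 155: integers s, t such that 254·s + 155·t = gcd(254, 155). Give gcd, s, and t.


Euclidean algorithm on (254, 155) — divide until remainder is 0:
  254 = 1 · 155 + 99
  155 = 1 · 99 + 56
  99 = 1 · 56 + 43
  56 = 1 · 43 + 13
  43 = 3 · 13 + 4
  13 = 3 · 4 + 1
  4 = 4 · 1 + 0
gcd(254, 155) = 1.
Track Bezout coefficients alongside the remainders: start with r₀ = 254 = a·1 + b·0 (s = 1, t = 0) and r₁ = 155 = a·0 + b·1 (s = 0, t = 1); each new remainder r_{k+1} = r_{k-1} − q_k·r_k inherits s_{k+1} = s_{k-1} − q_k·s_k, t_{k+1} = t_{k-1} − q_k·t_k, so r_k = a·s_k + b·t_k at every step:
  q = 1: r = 99, s = 1 − 1·0 = 1, t = 0 − 1·1 = -1  (check: 254·1 + 155·(-1) = 99)
  q = 1: r = 56, s = 0 − 1·1 = -1, t = 1 − 1·(-1) = 2  (check: 254·(-1) + 155·2 = 56)
  q = 1: r = 43, s = 1 − 1·(-1) = 2, t = -1 − 1·2 = -3  (check: 254·2 + 155·(-3) = 43)
  q = 1: r = 13, s = -1 − 1·2 = -3, t = 2 − 1·(-3) = 5  (check: 254·(-3) + 155·5 = 13)
  q = 3: r = 4, s = 2 − 3·(-3) = 11, t = -3 − 3·5 = -18  (check: 254·11 + 155·(-18) = 4)
  q = 3: r = 1, s = -3 − 3·11 = -36, t = 5 − 3·(-18) = 59  (check: 254·(-36) + 155·59 = 1)
The row with r = 1 (the gcd) gives the Bezout coefficients s = -36, t = 59.
Result: 254 · (-36) + 155 · (59) = 1.

gcd(254, 155) = 1; s = -36, t = 59 (check: 254·(-36) + 155·59 = 1).


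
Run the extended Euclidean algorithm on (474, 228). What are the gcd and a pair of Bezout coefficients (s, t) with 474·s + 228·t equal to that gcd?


Euclidean algorithm on (474, 228) — divide until remainder is 0:
  474 = 2 · 228 + 18
  228 = 12 · 18 + 12
  18 = 1 · 12 + 6
  12 = 2 · 6 + 0
gcd(474, 228) = 6.
Track Bezout coefficients alongside the remainders: start with r₀ = 474 = a·1 + b·0 (s = 1, t = 0) and r₁ = 228 = a·0 + b·1 (s = 0, t = 1); each new remainder r_{k+1} = r_{k-1} − q_k·r_k inherits s_{k+1} = s_{k-1} − q_k·s_k, t_{k+1} = t_{k-1} − q_k·t_k, so r_k = a·s_k + b·t_k at every step:
  q = 2: r = 18, s = 1 − 2·0 = 1, t = 0 − 2·1 = -2  (check: 474·1 + 228·(-2) = 18)
  q = 12: r = 12, s = 0 − 12·1 = -12, t = 1 − 12·(-2) = 25  (check: 474·(-12) + 228·25 = 12)
  q = 1: r = 6, s = 1 − 1·(-12) = 13, t = -2 − 1·25 = -27  (check: 474·13 + 228·(-27) = 6)
The row with r = 6 (the gcd) gives the Bezout coefficients s = 13, t = -27.
Result: 474 · (13) + 228 · (-27) = 6.

gcd(474, 228) = 6; s = 13, t = -27 (check: 474·13 + 228·(-27) = 6).


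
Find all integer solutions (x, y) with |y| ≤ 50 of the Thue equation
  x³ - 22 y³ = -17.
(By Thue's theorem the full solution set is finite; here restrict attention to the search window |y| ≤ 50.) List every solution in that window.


The equation is x³ - 22y³ = -17. For fixed y, x³ = 22·y³ − 17, so a solution requires the RHS to be a perfect cube.
Strategy: iterate y from -50 to 50, compute RHS = 22·y³ − 17, and check whether it is a (positive or negative) perfect cube.
Check small values of y:
  y = 0: RHS = -17 is not a perfect cube.
  y = 1: RHS = 5 is not a perfect cube.
  y = -1: RHS = -39 is not a perfect cube.
  y = 2: RHS = 159 is not a perfect cube.
  y = -2: RHS = -193 is not a perfect cube.
  y = 3: RHS = 577 is not a perfect cube.
  y = -3: RHS = -611 is not a perfect cube.
Continuing the search up to |y| = 50 finds no solutions either.
No (x, y) in the scanned range satisfies the equation.

No integer solutions with |y| ≤ 50.


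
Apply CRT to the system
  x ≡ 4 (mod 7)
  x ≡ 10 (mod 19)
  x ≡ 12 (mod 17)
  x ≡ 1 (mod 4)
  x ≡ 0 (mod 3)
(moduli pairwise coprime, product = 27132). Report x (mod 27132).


Product of moduli M = 7 · 19 · 17 · 4 · 3 = 27132.
Merge one congruence at a time:
  Start: x ≡ 4 (mod 7).
  Combine with x ≡ 10 (mod 19); new modulus lcm = 133.
    Write x = 4 + 7·t and substitute into x ≡ 10 (mod 19): 7·t ≡ 10 − 4 = 6 (mod 19).
    The inverse of 7 mod 19 is 11 (since 7·11 = 77 = 4·19 + 1), so t ≡ 11·6 = 66 ≡ 9 (mod 19).
    Then x = 4 + 7·9 = 67, valid modulo lcm(7, 19) = 133: x ≡ 67 (mod 133).
  Combine with x ≡ 12 (mod 17); new modulus lcm = 2261.
    Write x = 67 + 133·t and substitute into x ≡ 12 (mod 17): 133·t ≡ 12 − 67 = -55 (mod 17).
    Reduce coefficients mod 17: 14·t ≡ 13 (mod 17).
    The inverse of 14 mod 17 is 11 (since 14·11 = 154 = 9·17 + 1), so t ≡ 11·13 = 143 ≡ 7 (mod 17).
    Then x = 67 + 133·7 = 998, valid modulo lcm(133, 17) = 2261: x ≡ 998 (mod 2261).
  Combine with x ≡ 1 (mod 4); new modulus lcm = 9044.
    Write x = 998 + 2261·t and substitute into x ≡ 1 (mod 4): 2261·t ≡ 1 − 998 = -997 (mod 4).
    Reduce coefficients mod 4: 1·t ≡ 3 (mod 4).
    So t ≡ 3 (mod 4).
    Then x = 998 + 2261·3 = 7781, valid modulo lcm(2261, 4) = 9044: x ≡ 7781 (mod 9044).
  Combine with x ≡ 0 (mod 3); new modulus lcm = 27132.
    Write x = 7781 + 9044·t and substitute into x ≡ 0 (mod 3): 9044·t ≡ 0 − 7781 = -7781 (mod 3).
    Reduce coefficients mod 3: 2·t ≡ 1 (mod 3).
    The inverse of 2 mod 3 is 2 (since 2·2 = 4 = 1·3 + 1), so t ≡ 2·1 = 2 ≡ 2 (mod 3).
    Then x = 7781 + 9044·2 = 25869, valid modulo lcm(9044, 3) = 27132: x ≡ 25869 (mod 27132).
Verify against each original: 25869 mod 7 = 4, 25869 mod 19 = 10, 25869 mod 17 = 12, 25869 mod 4 = 1, 25869 mod 3 = 0.

x ≡ 25869 (mod 27132).


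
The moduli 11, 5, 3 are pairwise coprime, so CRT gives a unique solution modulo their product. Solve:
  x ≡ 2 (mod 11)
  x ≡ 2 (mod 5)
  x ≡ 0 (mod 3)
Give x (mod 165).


Moduli 11, 5, 3 are pairwise coprime; by CRT there is a unique solution modulo M = 11 · 5 · 3 = 165.
Solve pairwise, accumulating the modulus:
  Start with x ≡ 2 (mod 11).
  Combine with x ≡ 2 (mod 5): since gcd(11, 5) = 1, we get a unique residue mod 55.
    Write x = 2 + 11·t and substitute into x ≡ 2 (mod 5): 11·t ≡ 2 − 2 = 0 (mod 5).
    Reduce coefficients mod 5: 1·t ≡ 0 (mod 5).
    So t ≡ 0 (mod 5).
    Then x = 2 + 11·0 = 2, valid modulo lcm(11, 5) = 55: x ≡ 2 (mod 55).
  Combine with x ≡ 0 (mod 3): since gcd(55, 3) = 1, we get a unique residue mod 165.
    Write x = 2 + 55·t and substitute into x ≡ 0 (mod 3): 55·t ≡ 0 − 2 = -2 (mod 3).
    Reduce coefficients mod 3: 1·t ≡ 1 (mod 3).
    So t ≡ 1 (mod 3).
    Then x = 2 + 55·1 = 57, valid modulo lcm(55, 3) = 165: x ≡ 57 (mod 165).
Verify: 57 mod 11 = 2 ✓, 57 mod 5 = 2 ✓, 57 mod 3 = 0 ✓.

x ≡ 57 (mod 165).


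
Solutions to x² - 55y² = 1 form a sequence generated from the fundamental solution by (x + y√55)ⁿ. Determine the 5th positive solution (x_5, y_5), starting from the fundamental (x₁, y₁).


Step 1: Find the fundamental solution (x₁, y₁) of x² - 55y² = 1.
  Expand √55 as a continued fraction. a₀ = ⌊√55⌋ = 7; iterate m_{k+1} = d_k·a_k − m_k, d_{k+1} = (55 − m_{k+1}²)/d_k, a_{k+1} = ⌊(a₀ + m_{k+1})/d_{k+1}⌋ (starting m₀ = 0, d₀ = 1), with convergents p_k = a_k·p_{k-1} + p_{k-2}, q_k = a_k·q_{k-1} + q_{k-2} (p₋₁ = 1, q₋₁ = 0):
  k = 0: a₀ = 7; p₀/q₀ = 7/1; p₀² − 55·q₀² = 49 − 55 = -6.
  k = 1: m = 7, d = 6, a = ⌊(7 + 7)/6⌋ = 2; p/q = (2·7 + 1)/(2·1 + 0) = 15/2; p² − 55·q² = 225 − 220 = 5.
  k = 2: m = 5, d = 5, a = ⌊(7 + 5)/5⌋ = 2; p/q = (2·15 + 7)/(2·2 + 1) = 37/5; p² − 55·q² = 1369 − 1375 = -6.
  k = 3: m = 5, d = 6, a = ⌊(7 + 5)/6⌋ = 2; p/q = (2·37 + 15)/(2·5 + 2) = 89/12; p² − 55·q² = 7921 − 7920 = 1.
  The first convergent with p² − 55·q² = 1 gives the fundamental solution (x₁, y₁) = (89, 12).
Step 2: Apply the recurrence (x_{n+1}, y_{n+1}) = (x₁x_n + 55y₁y_n, x₁y_n + y₁x_n) repeatedly.
  From (x_1, y_1) = (89, 12): x_2 = 89·89 + 55·12·12 = 15841; y_2 = 89·12 + 12·89 = 2136.
  From (x_2, y_2) = (15841, 2136): x_3 = 89·15841 + 55·12·2136 = 2819609; y_3 = 89·2136 + 12·15841 = 380196.
  From (x_3, y_3) = (2819609, 380196): x_4 = 89·2819609 + 55·12·380196 = 501874561; y_4 = 89·380196 + 12·2819609 = 67672752.
  From (x_4, y_4) = (501874561, 67672752): x_5 = 89·501874561 + 55·12·67672752 = 89330852249; y_5 = 89·67672752 + 12·501874561 = 12045369660.
Step 3: Verify x_5² - 55·y_5² = 7980001163532668358001 - 7980001163532668358000 = 1 (should be 1). ✓

(x_1, y_1) = (89, 12); (x_5, y_5) = (89330852249, 12045369660).


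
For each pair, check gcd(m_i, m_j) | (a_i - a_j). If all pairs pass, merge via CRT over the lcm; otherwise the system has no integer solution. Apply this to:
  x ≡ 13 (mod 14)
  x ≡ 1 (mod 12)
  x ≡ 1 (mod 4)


Moduli 14, 12, 4 are not pairwise coprime, so CRT works modulo lcm(m_i) when all pairwise compatibility conditions hold.
Pairwise compatibility: gcd(m_i, m_j) must divide a_i - a_j for every pair.
Merge one congruence at a time:
  Start: x ≡ 13 (mod 14).
  Combine with x ≡ 1 (mod 12): gcd(14, 12) = 2; 1 - 13 = -12, which IS divisible by 2, so compatible.
    Write x = 13 + 14·t and substitute into x ≡ 1 (mod 12): 14·t ≡ 1 − 13 = -12 (mod 12).
    Divide the congruence (and modulus) by g = 2: 7·t ≡ -6 (mod 6).
    Reduce coefficients mod 6: 1·t ≡ 0 (mod 6).
    So t ≡ 0 (mod 6).
    Then x = 13 + 14·0 = 13, valid modulo lcm(14, 12) = 84: x ≡ 13 (mod 84).
  Combine with x ≡ 1 (mod 4): gcd(84, 4) = 4; 1 - 13 = -12, which IS divisible by 4, so compatible.
    Write x = 13 + 84·t and substitute into x ≡ 1 (mod 4): 84·t ≡ 1 − 13 = -12 (mod 4).
    Divide the congruence (and modulus) by g = 4: 21·t ≡ -3 (mod 1).
    Modulo 1 every t works; take t = 0.
    Then x = 13 + 84·0 = 13, valid modulo lcm(84, 4) = 84: x ≡ 13 (mod 84).
Verify: 13 mod 14 = 13, 13 mod 12 = 1, 13 mod 4 = 1.

x ≡ 13 (mod 84).


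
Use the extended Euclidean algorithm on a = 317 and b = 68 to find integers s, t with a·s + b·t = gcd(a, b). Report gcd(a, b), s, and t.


Euclidean algorithm on (317, 68) — divide until remainder is 0:
  317 = 4 · 68 + 45
  68 = 1 · 45 + 23
  45 = 1 · 23 + 22
  23 = 1 · 22 + 1
  22 = 22 · 1 + 0
gcd(317, 68) = 1.
Track Bezout coefficients alongside the remainders: start with r₀ = 317 = a·1 + b·0 (s = 1, t = 0) and r₁ = 68 = a·0 + b·1 (s = 0, t = 1); each new remainder r_{k+1} = r_{k-1} − q_k·r_k inherits s_{k+1} = s_{k-1} − q_k·s_k, t_{k+1} = t_{k-1} − q_k·t_k, so r_k = a·s_k + b·t_k at every step:
  q = 4: r = 45, s = 1 − 4·0 = 1, t = 0 − 4·1 = -4  (check: 317·1 + 68·(-4) = 45)
  q = 1: r = 23, s = 0 − 1·1 = -1, t = 1 − 1·(-4) = 5  (check: 317·(-1) + 68·5 = 23)
  q = 1: r = 22, s = 1 − 1·(-1) = 2, t = -4 − 1·5 = -9  (check: 317·2 + 68·(-9) = 22)
  q = 1: r = 1, s = -1 − 1·2 = -3, t = 5 − 1·(-9) = 14  (check: 317·(-3) + 68·14 = 1)
The row with r = 1 (the gcd) gives the Bezout coefficients s = -3, t = 14.
Result: 317 · (-3) + 68 · (14) = 1.

gcd(317, 68) = 1; s = -3, t = 14 (check: 317·(-3) + 68·14 = 1).


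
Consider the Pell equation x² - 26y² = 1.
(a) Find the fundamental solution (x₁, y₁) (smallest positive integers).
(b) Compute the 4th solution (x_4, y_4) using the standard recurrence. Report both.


Step 1: Find the fundamental solution (x₁, y₁) of x² - 26y² = 1.
  Expand √26 as a continued fraction. a₀ = ⌊√26⌋ = 5; iterate m_{k+1} = d_k·a_k − m_k, d_{k+1} = (26 − m_{k+1}²)/d_k, a_{k+1} = ⌊(a₀ + m_{k+1})/d_{k+1}⌋ (starting m₀ = 0, d₀ = 1), with convergents p_k = a_k·p_{k-1} + p_{k-2}, q_k = a_k·q_{k-1} + q_{k-2} (p₋₁ = 1, q₋₁ = 0):
  k = 0: a₀ = 5; p₀/q₀ = 5/1; p₀² − 26·q₀² = 25 − 26 = -1.
  k = 1: m = 5, d = 1, a = ⌊(5 + 5)/1⌋ = 10; p/q = (10·5 + 1)/(10·1 + 0) = 51/10; p² − 26·q² = 2601 − 2600 = 1.
  The first convergent with p² − 26·q² = 1 gives the fundamental solution (x₁, y₁) = (51, 10).
Step 2: Apply the recurrence (x_{n+1}, y_{n+1}) = (x₁x_n + 26y₁y_n, x₁y_n + y₁x_n) repeatedly.
  From (x_1, y_1) = (51, 10): x_2 = 51·51 + 26·10·10 = 5201; y_2 = 51·10 + 10·51 = 1020.
  From (x_2, y_2) = (5201, 1020): x_3 = 51·5201 + 26·10·1020 = 530451; y_3 = 51·1020 + 10·5201 = 104030.
  From (x_3, y_3) = (530451, 104030): x_4 = 51·530451 + 26·10·104030 = 54100801; y_4 = 51·104030 + 10·530451 = 10610040.
Step 3: Verify x_4² - 26·y_4² = 2926896668841601 - 2926896668841600 = 1 (should be 1). ✓

(x_1, y_1) = (51, 10); (x_4, y_4) = (54100801, 10610040).


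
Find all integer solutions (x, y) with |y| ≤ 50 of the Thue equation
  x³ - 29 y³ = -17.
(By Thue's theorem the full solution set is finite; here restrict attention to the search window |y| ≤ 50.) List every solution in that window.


The equation is x³ - 29y³ = -17. For fixed y, x³ = 29·y³ − 17, so a solution requires the RHS to be a perfect cube.
Strategy: iterate y from -50 to 50, compute RHS = 29·y³ − 17, and check whether it is a (positive or negative) perfect cube.
Check small values of y:
  y = 0: RHS = -17 is not a perfect cube.
  y = 1: RHS = 12 is not a perfect cube.
  y = -1: RHS = -46 is not a perfect cube.
  y = 2: RHS = 215 is not a perfect cube.
  y = -2: RHS = -249 is not a perfect cube.
  y = 3: RHS = 766 is not a perfect cube.
  y = -3: RHS = -800 is not a perfect cube.
Continuing the search up to |y| = 50 finds no solutions either.
No (x, y) in the scanned range satisfies the equation.

No integer solutions with |y| ≤ 50.


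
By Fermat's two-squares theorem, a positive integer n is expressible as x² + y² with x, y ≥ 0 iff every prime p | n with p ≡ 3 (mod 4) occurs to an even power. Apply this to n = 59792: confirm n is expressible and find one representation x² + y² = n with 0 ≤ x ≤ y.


Step 1: Factor n = 59792 = 2^4 · 37 · 101.
Step 2: Check the mod-4 condition on each prime factor: 2 = 2 (special); 37 ≡ 1 (mod 4), exponent 1; 101 ≡ 1 (mod 4), exponent 1.
All primes ≡ 3 (mod 4) appear to even exponent (or don't appear), so by the two-squares theorem n IS expressible as a sum of two squares.
Step 3: Build a representation. Group n = k² · m with k = 4 and m = 37 · 101 = 3737 (a product of primes ≡ 1 (mod 4)); a representation of m scales to one of n via (k·x)² + (k·y)² = k²(x² + y²). Each prime p ≡ 1 (mod 4) is itself a sum of two squares; find a² by testing p − a² for a perfect square:
  37: 37 − 1² = 36 = 6² ⇒ 37 = 1² + 6².
  101: 101 − 1² = 100 = 10² ⇒ 101 = 1² + 10².
  Combine using the Brahmagupta–Fibonacci identity (a² + b²)(c² + d²) = (ac − bd)² + (ad + bc)² = (ac + bd)² + (ad − bc)²:
  37 · 101 = 3737: from (1² + 6²)(1² + 10²), take (1·1 − 6·10, 1·10 + 6·1) = (1 − 60, 10 + 6) = (-59, 16); dropping signs (only squares matter) gives (59, 16); check 59² + 16² = 3481 + 256 = 3737 ✓.
  Scale by k = 4: (4·59, 4·16) = (236, 64).
Step 4: Order so x ≤ y and verify: 64² + 236² = 4096 + 55696 = 59792 = n. ✓

n = 59792 = 64² + 236² (one valid representation with x ≤ y).


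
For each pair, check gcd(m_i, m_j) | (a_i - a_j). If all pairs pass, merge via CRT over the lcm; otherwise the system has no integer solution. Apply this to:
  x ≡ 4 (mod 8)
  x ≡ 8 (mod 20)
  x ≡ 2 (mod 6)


Moduli 8, 20, 6 are not pairwise coprime, so CRT works modulo lcm(m_i) when all pairwise compatibility conditions hold.
Pairwise compatibility: gcd(m_i, m_j) must divide a_i - a_j for every pair.
Merge one congruence at a time:
  Start: x ≡ 4 (mod 8).
  Combine with x ≡ 8 (mod 20): gcd(8, 20) = 4; 8 - 4 = 4, which IS divisible by 4, so compatible.
    Write x = 4 + 8·t and substitute into x ≡ 8 (mod 20): 8·t ≡ 8 − 4 = 4 (mod 20).
    Divide the congruence (and modulus) by g = 4: 2·t ≡ 1 (mod 5).
    The inverse of 2 mod 5 is 3 (since 2·3 = 6 = 1·5 + 1), so t ≡ 3·1 = 3 ≡ 3 (mod 5).
    Then x = 4 + 8·3 = 28, valid modulo lcm(8, 20) = 40: x ≡ 28 (mod 40).
  Combine with x ≡ 2 (mod 6): gcd(40, 6) = 2; 2 - 28 = -26, which IS divisible by 2, so compatible.
    Write x = 28 + 40·t and substitute into x ≡ 2 (mod 6): 40·t ≡ 2 − 28 = -26 (mod 6).
    Divide the congruence (and modulus) by g = 2: 20·t ≡ -13 (mod 3).
    Reduce coefficients mod 3: 2·t ≡ 2 (mod 3).
    The inverse of 2 mod 3 is 2 (since 2·2 = 4 = 1·3 + 1), so t ≡ 2·2 = 4 ≡ 1 (mod 3).
    Then x = 28 + 40·1 = 68, valid modulo lcm(40, 6) = 120: x ≡ 68 (mod 120).
Verify: 68 mod 8 = 4, 68 mod 20 = 8, 68 mod 6 = 2.

x ≡ 68 (mod 120).


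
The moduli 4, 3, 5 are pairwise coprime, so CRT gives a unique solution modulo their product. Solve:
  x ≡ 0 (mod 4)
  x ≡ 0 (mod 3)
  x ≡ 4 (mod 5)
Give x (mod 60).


Moduli 4, 3, 5 are pairwise coprime; by CRT there is a unique solution modulo M = 4 · 3 · 5 = 60.
Solve pairwise, accumulating the modulus:
  Start with x ≡ 0 (mod 4).
  Combine with x ≡ 0 (mod 3): since gcd(4, 3) = 1, we get a unique residue mod 12.
    Write x = 0 + 4·t and substitute into x ≡ 0 (mod 3): 4·t ≡ 0 − 0 = 0 (mod 3).
    Reduce coefficients mod 3: 1·t ≡ 0 (mod 3).
    So t ≡ 0 (mod 3).
    Then x = 0 + 4·0 = 0, valid modulo lcm(4, 3) = 12: x ≡ 0 (mod 12).
  Combine with x ≡ 4 (mod 5): since gcd(12, 5) = 1, we get a unique residue mod 60.
    Write x = 0 + 12·t and substitute into x ≡ 4 (mod 5): 12·t ≡ 4 − 0 = 4 (mod 5).
    Reduce coefficients mod 5: 2·t ≡ 4 (mod 5).
    The inverse of 2 mod 5 is 3 (since 2·3 = 6 = 1·5 + 1), so t ≡ 3·4 = 12 ≡ 2 (mod 5).
    Then x = 0 + 12·2 = 24, valid modulo lcm(12, 5) = 60: x ≡ 24 (mod 60).
Verify: 24 mod 4 = 0 ✓, 24 mod 3 = 0 ✓, 24 mod 5 = 4 ✓.

x ≡ 24 (mod 60).


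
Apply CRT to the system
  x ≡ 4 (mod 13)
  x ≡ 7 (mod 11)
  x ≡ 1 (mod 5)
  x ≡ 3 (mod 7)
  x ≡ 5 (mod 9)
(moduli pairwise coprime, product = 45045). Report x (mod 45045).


Product of moduli M = 13 · 11 · 5 · 7 · 9 = 45045.
Merge one congruence at a time:
  Start: x ≡ 4 (mod 13).
  Combine with x ≡ 7 (mod 11); new modulus lcm = 143.
    Write x = 4 + 13·t and substitute into x ≡ 7 (mod 11): 13·t ≡ 7 − 4 = 3 (mod 11).
    Reduce coefficients mod 11: 2·t ≡ 3 (mod 11).
    The inverse of 2 mod 11 is 6 (since 2·6 = 12 = 1·11 + 1), so t ≡ 6·3 = 18 ≡ 7 (mod 11).
    Then x = 4 + 13·7 = 95, valid modulo lcm(13, 11) = 143: x ≡ 95 (mod 143).
  Combine with x ≡ 1 (mod 5); new modulus lcm = 715.
    Write x = 95 + 143·t and substitute into x ≡ 1 (mod 5): 143·t ≡ 1 − 95 = -94 (mod 5).
    Reduce coefficients mod 5: 3·t ≡ 1 (mod 5).
    The inverse of 3 mod 5 is 2 (since 3·2 = 6 = 1·5 + 1), so t ≡ 2·1 = 2 ≡ 2 (mod 5).
    Then x = 95 + 143·2 = 381, valid modulo lcm(143, 5) = 715: x ≡ 381 (mod 715).
  Combine with x ≡ 3 (mod 7); new modulus lcm = 5005.
    Write x = 381 + 715·t and substitute into x ≡ 3 (mod 7): 715·t ≡ 3 − 381 = -378 (mod 7).
    Reduce coefficients mod 7: 1·t ≡ 0 (mod 7).
    So t ≡ 0 (mod 7).
    Then x = 381 + 715·0 = 381, valid modulo lcm(715, 7) = 5005: x ≡ 381 (mod 5005).
  Combine with x ≡ 5 (mod 9); new modulus lcm = 45045.
    Write x = 381 + 5005·t and substitute into x ≡ 5 (mod 9): 5005·t ≡ 5 − 381 = -376 (mod 9).
    Reduce coefficients mod 9: 1·t ≡ 2 (mod 9).
    So t ≡ 2 (mod 9).
    Then x = 381 + 5005·2 = 10391, valid modulo lcm(5005, 9) = 45045: x ≡ 10391 (mod 45045).
Verify against each original: 10391 mod 13 = 4, 10391 mod 11 = 7, 10391 mod 5 = 1, 10391 mod 7 = 3, 10391 mod 9 = 5.

x ≡ 10391 (mod 45045).


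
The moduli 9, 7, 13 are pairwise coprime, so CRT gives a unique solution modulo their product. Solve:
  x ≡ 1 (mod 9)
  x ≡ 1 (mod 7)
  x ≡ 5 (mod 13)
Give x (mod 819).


Moduli 9, 7, 13 are pairwise coprime; by CRT there is a unique solution modulo M = 9 · 7 · 13 = 819.
Solve pairwise, accumulating the modulus:
  Start with x ≡ 1 (mod 9).
  Combine with x ≡ 1 (mod 7): since gcd(9, 7) = 1, we get a unique residue mod 63.
    Write x = 1 + 9·t and substitute into x ≡ 1 (mod 7): 9·t ≡ 1 − 1 = 0 (mod 7).
    Reduce coefficients mod 7: 2·t ≡ 0 (mod 7).
    The inverse of 2 mod 7 is 4 (since 2·4 = 8 = 1·7 + 1), so t ≡ 4·0 = 0 ≡ 0 (mod 7).
    Then x = 1 + 9·0 = 1, valid modulo lcm(9, 7) = 63: x ≡ 1 (mod 63).
  Combine with x ≡ 5 (mod 13): since gcd(63, 13) = 1, we get a unique residue mod 819.
    Write x = 1 + 63·t and substitute into x ≡ 5 (mod 13): 63·t ≡ 5 − 1 = 4 (mod 13).
    Reduce coefficients mod 13: 11·t ≡ 4 (mod 13).
    The inverse of 11 mod 13 is 6 (since 11·6 = 66 = 5·13 + 1), so t ≡ 6·4 = 24 ≡ 11 (mod 13).
    Then x = 1 + 63·11 = 694, valid modulo lcm(63, 13) = 819: x ≡ 694 (mod 819).
Verify: 694 mod 9 = 1 ✓, 694 mod 7 = 1 ✓, 694 mod 13 = 5 ✓.

x ≡ 694 (mod 819).


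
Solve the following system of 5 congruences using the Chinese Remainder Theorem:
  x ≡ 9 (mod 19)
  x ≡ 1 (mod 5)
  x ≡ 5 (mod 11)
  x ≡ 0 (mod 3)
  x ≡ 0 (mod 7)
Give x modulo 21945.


Product of moduli M = 19 · 5 · 11 · 3 · 7 = 21945.
Merge one congruence at a time:
  Start: x ≡ 9 (mod 19).
  Combine with x ≡ 1 (mod 5); new modulus lcm = 95.
    Write x = 9 + 19·t and substitute into x ≡ 1 (mod 5): 19·t ≡ 1 − 9 = -8 (mod 5).
    Reduce coefficients mod 5: 4·t ≡ 2 (mod 5).
    The inverse of 4 mod 5 is 4 (since 4·4 = 16 = 3·5 + 1), so t ≡ 4·2 = 8 ≡ 3 (mod 5).
    Then x = 9 + 19·3 = 66, valid modulo lcm(19, 5) = 95: x ≡ 66 (mod 95).
  Combine with x ≡ 5 (mod 11); new modulus lcm = 1045.
    Write x = 66 + 95·t and substitute into x ≡ 5 (mod 11): 95·t ≡ 5 − 66 = -61 (mod 11).
    Reduce coefficients mod 11: 7·t ≡ 5 (mod 11).
    The inverse of 7 mod 11 is 8 (since 7·8 = 56 = 5·11 + 1), so t ≡ 8·5 = 40 ≡ 7 (mod 11).
    Then x = 66 + 95·7 = 731, valid modulo lcm(95, 11) = 1045: x ≡ 731 (mod 1045).
  Combine with x ≡ 0 (mod 3); new modulus lcm = 3135.
    Write x = 731 + 1045·t and substitute into x ≡ 0 (mod 3): 1045·t ≡ 0 − 731 = -731 (mod 3).
    Reduce coefficients mod 3: 1·t ≡ 1 (mod 3).
    So t ≡ 1 (mod 3).
    Then x = 731 + 1045·1 = 1776, valid modulo lcm(1045, 3) = 3135: x ≡ 1776 (mod 3135).
  Combine with x ≡ 0 (mod 7); new modulus lcm = 21945.
    Write x = 1776 + 3135·t and substitute into x ≡ 0 (mod 7): 3135·t ≡ 0 − 1776 = -1776 (mod 7).
    Reduce coefficients mod 7: 6·t ≡ 2 (mod 7).
    The inverse of 6 mod 7 is 6 (since 6·6 = 36 = 5·7 + 1), so t ≡ 6·2 = 12 ≡ 5 (mod 7).
    Then x = 1776 + 3135·5 = 17451, valid modulo lcm(3135, 7) = 21945: x ≡ 17451 (mod 21945).
Verify against each original: 17451 mod 19 = 9, 17451 mod 5 = 1, 17451 mod 11 = 5, 17451 mod 3 = 0, 17451 mod 7 = 0.

x ≡ 17451 (mod 21945).


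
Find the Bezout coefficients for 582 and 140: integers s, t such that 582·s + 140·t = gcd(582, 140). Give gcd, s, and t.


Euclidean algorithm on (582, 140) — divide until remainder is 0:
  582 = 4 · 140 + 22
  140 = 6 · 22 + 8
  22 = 2 · 8 + 6
  8 = 1 · 6 + 2
  6 = 3 · 2 + 0
gcd(582, 140) = 2.
Track Bezout coefficients alongside the remainders: start with r₀ = 582 = a·1 + b·0 (s = 1, t = 0) and r₁ = 140 = a·0 + b·1 (s = 0, t = 1); each new remainder r_{k+1} = r_{k-1} − q_k·r_k inherits s_{k+1} = s_{k-1} − q_k·s_k, t_{k+1} = t_{k-1} − q_k·t_k, so r_k = a·s_k + b·t_k at every step:
  q = 4: r = 22, s = 1 − 4·0 = 1, t = 0 − 4·1 = -4  (check: 582·1 + 140·(-4) = 22)
  q = 6: r = 8, s = 0 − 6·1 = -6, t = 1 − 6·(-4) = 25  (check: 582·(-6) + 140·25 = 8)
  q = 2: r = 6, s = 1 − 2·(-6) = 13, t = -4 − 2·25 = -54  (check: 582·13 + 140·(-54) = 6)
  q = 1: r = 2, s = -6 − 1·13 = -19, t = 25 − 1·(-54) = 79  (check: 582·(-19) + 140·79 = 2)
The row with r = 2 (the gcd) gives the Bezout coefficients s = -19, t = 79.
Result: 582 · (-19) + 140 · (79) = 2.

gcd(582, 140) = 2; s = -19, t = 79 (check: 582·(-19) + 140·79 = 2).


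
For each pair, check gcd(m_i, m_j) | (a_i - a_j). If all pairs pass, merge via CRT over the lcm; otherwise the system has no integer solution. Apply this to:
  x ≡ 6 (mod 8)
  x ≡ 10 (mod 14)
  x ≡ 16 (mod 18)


Moduli 8, 14, 18 are not pairwise coprime, so CRT works modulo lcm(m_i) when all pairwise compatibility conditions hold.
Pairwise compatibility: gcd(m_i, m_j) must divide a_i - a_j for every pair.
Merge one congruence at a time:
  Start: x ≡ 6 (mod 8).
  Combine with x ≡ 10 (mod 14): gcd(8, 14) = 2; 10 - 6 = 4, which IS divisible by 2, so compatible.
    Write x = 6 + 8·t and substitute into x ≡ 10 (mod 14): 8·t ≡ 10 − 6 = 4 (mod 14).
    Divide the congruence (and modulus) by g = 2: 4·t ≡ 2 (mod 7).
    The inverse of 4 mod 7 is 2 (since 4·2 = 8 = 1·7 + 1), so t ≡ 2·2 = 4 ≡ 4 (mod 7).
    Then x = 6 + 8·4 = 38, valid modulo lcm(8, 14) = 56: x ≡ 38 (mod 56).
  Combine with x ≡ 16 (mod 18): gcd(56, 18) = 2; 16 - 38 = -22, which IS divisible by 2, so compatible.
    Write x = 38 + 56·t and substitute into x ≡ 16 (mod 18): 56·t ≡ 16 − 38 = -22 (mod 18).
    Divide the congruence (and modulus) by g = 2: 28·t ≡ -11 (mod 9).
    Reduce coefficients mod 9: 1·t ≡ 7 (mod 9).
    So t ≡ 7 (mod 9).
    Then x = 38 + 56·7 = 430, valid modulo lcm(56, 18) = 504: x ≡ 430 (mod 504).
Verify: 430 mod 8 = 6, 430 mod 14 = 10, 430 mod 18 = 16.

x ≡ 430 (mod 504).


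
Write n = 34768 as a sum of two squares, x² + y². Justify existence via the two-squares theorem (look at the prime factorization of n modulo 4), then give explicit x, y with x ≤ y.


Step 1: Factor n = 34768 = 2^4 · 41 · 53.
Step 2: Check the mod-4 condition on each prime factor: 2 = 2 (special); 41 ≡ 1 (mod 4), exponent 1; 53 ≡ 1 (mod 4), exponent 1.
All primes ≡ 3 (mod 4) appear to even exponent (or don't appear), so by the two-squares theorem n IS expressible as a sum of two squares.
Step 3: Build a representation. Group n = k² · m with k = 4 and m = 41 · 53 = 2173 (a product of primes ≡ 1 (mod 4)); a representation of m scales to one of n via (k·x)² + (k·y)² = k²(x² + y²). Each prime p ≡ 1 (mod 4) is itself a sum of two squares; find a² by testing p − a² for a perfect square:
  41: 41 − 1² = 40, 41 − 2² = 37, 41 − 3² = 32, 41 − 4² = 25 = 5² ⇒ 41 = 4² + 5².
  53: 53 − 1² = 52, 53 − 2² = 49 = 7² ⇒ 53 = 2² + 7².
  Combine using the Brahmagupta–Fibonacci identity (a² + b²)(c² + d²) = (ac − bd)² + (ad + bc)² = (ac + bd)² + (ad − bc)²:
  41 · 53 = 2173: from (4² + 5²)(2² + 7²), take (4·2 − 5·7, 4·7 + 5·2) = (8 − 35, 28 + 10) = (-27, 38); dropping signs (only squares matter) gives (27, 38); check 27² + 38² = 729 + 1444 = 2173 ✓.
  Scale by k = 4: (4·27, 4·38) = (108, 152).
Step 4: Order so x ≤ y and verify: 108² + 152² = 11664 + 23104 = 34768 = n. ✓

n = 34768 = 108² + 152² (one valid representation with x ≤ y).


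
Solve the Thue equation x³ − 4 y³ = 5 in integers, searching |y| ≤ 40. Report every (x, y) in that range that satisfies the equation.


The equation is x³ - 4y³ = 5. For fixed y, x³ = 4·y³ + 5, so a solution requires the RHS to be a perfect cube.
Strategy: iterate y from -40 to 40, compute RHS = 4·y³ + 5, and check whether it is a (positive or negative) perfect cube.
Check small values of y:
  y = 0: RHS = 5 is not a perfect cube.
  y = 1: RHS = 9 is not a perfect cube.
  y = -1: RHS = 1 = (1)³ ⇒ x = 1 works.
  y = 2: RHS = 37 is not a perfect cube.
  y = -2: RHS = -27 = (-3)³ ⇒ x = -3 works.
  y = 3: RHS = 113 is not a perfect cube.
  y = -3: RHS = -103 is not a perfect cube.
Continuing the search up to |y| = 40 finds no further solutions beyond those listed.
Collected solutions: (1, -1), (-3, -2).

Solutions (with |y| ≤ 40): (1, -1), (-3, -2).


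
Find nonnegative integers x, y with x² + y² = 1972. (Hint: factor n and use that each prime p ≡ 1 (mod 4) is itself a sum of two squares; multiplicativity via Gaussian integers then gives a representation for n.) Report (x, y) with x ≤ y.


Step 1: Factor n = 1972 = 2^2 · 17 · 29.
Step 2: Check the mod-4 condition on each prime factor: 2 = 2 (special); 17 ≡ 1 (mod 4), exponent 1; 29 ≡ 1 (mod 4), exponent 1.
All primes ≡ 3 (mod 4) appear to even exponent (or don't appear), so by the two-squares theorem n IS expressible as a sum of two squares.
Step 3: Build a representation. Group n = k² · m with k = 2 and m = 17 · 29 = 493 (a product of primes ≡ 1 (mod 4)); a representation of m scales to one of n via (k·x)² + (k·y)² = k²(x² + y²). Each prime p ≡ 1 (mod 4) is itself a sum of two squares; find a² by testing p − a² for a perfect square:
  17: 17 − 1² = 16 = 4² ⇒ 17 = 1² + 4².
  29: 29 − 1² = 28, 29 − 2² = 25 = 5² ⇒ 29 = 2² + 5².
  Combine using the Brahmagupta–Fibonacci identity (a² + b²)(c² + d²) = (ac − bd)² + (ad + bc)² = (ac + bd)² + (ad − bc)²:
  17 · 29 = 493: from (1² + 4²)(2² + 5²), take (1·2 − 4·5, 1·5 + 4·2) = (2 − 20, 5 + 8) = (-18, 13); dropping signs (only squares matter) gives (18, 13); check 18² + 13² = 324 + 169 = 493 ✓.
  Scale by k = 2: (2·18, 2·13) = (36, 26).
Step 4: Order so x ≤ y and verify: 26² + 36² = 676 + 1296 = 1972 = n. ✓

n = 1972 = 26² + 36² (one valid representation with x ≤ y).


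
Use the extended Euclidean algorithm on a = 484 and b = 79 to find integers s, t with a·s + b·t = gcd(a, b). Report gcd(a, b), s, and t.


Euclidean algorithm on (484, 79) — divide until remainder is 0:
  484 = 6 · 79 + 10
  79 = 7 · 10 + 9
  10 = 1 · 9 + 1
  9 = 9 · 1 + 0
gcd(484, 79) = 1.
Track Bezout coefficients alongside the remainders: start with r₀ = 484 = a·1 + b·0 (s = 1, t = 0) and r₁ = 79 = a·0 + b·1 (s = 0, t = 1); each new remainder r_{k+1} = r_{k-1} − q_k·r_k inherits s_{k+1} = s_{k-1} − q_k·s_k, t_{k+1} = t_{k-1} − q_k·t_k, so r_k = a·s_k + b·t_k at every step:
  q = 6: r = 10, s = 1 − 6·0 = 1, t = 0 − 6·1 = -6  (check: 484·1 + 79·(-6) = 10)
  q = 7: r = 9, s = 0 − 7·1 = -7, t = 1 − 7·(-6) = 43  (check: 484·(-7) + 79·43 = 9)
  q = 1: r = 1, s = 1 − 1·(-7) = 8, t = -6 − 1·43 = -49  (check: 484·8 + 79·(-49) = 1)
The row with r = 1 (the gcd) gives the Bezout coefficients s = 8, t = -49.
Result: 484 · (8) + 79 · (-49) = 1.

gcd(484, 79) = 1; s = 8, t = -49 (check: 484·8 + 79·(-49) = 1).


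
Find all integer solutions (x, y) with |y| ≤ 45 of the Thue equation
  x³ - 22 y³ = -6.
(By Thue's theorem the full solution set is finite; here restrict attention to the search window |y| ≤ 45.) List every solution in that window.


The equation is x³ - 22y³ = -6. For fixed y, x³ = 22·y³ − 6, so a solution requires the RHS to be a perfect cube.
Strategy: iterate y from -45 to 45, compute RHS = 22·y³ − 6, and check whether it is a (positive or negative) perfect cube.
Check small values of y:
  y = 0: RHS = -6 is not a perfect cube.
  y = 1: RHS = 16 is not a perfect cube.
  y = -1: RHS = -28 is not a perfect cube.
  y = 2: RHS = 170 is not a perfect cube.
  y = -2: RHS = -182 is not a perfect cube.
  y = 3: RHS = 588 is not a perfect cube.
  y = -3: RHS = -600 is not a perfect cube.
Continuing, at y = 5: RHS = 2744 = (14)³ ⇒ x = 14 works.
Searching the remaining y in |y| ≤ 45 finds no further solutions.
Collected solutions: (14, 5).

Solutions (with |y| ≤ 45): (14, 5).


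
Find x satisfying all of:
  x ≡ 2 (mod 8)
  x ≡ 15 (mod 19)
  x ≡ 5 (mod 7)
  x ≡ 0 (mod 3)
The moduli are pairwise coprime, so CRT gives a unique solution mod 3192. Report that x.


Product of moduli M = 8 · 19 · 7 · 3 = 3192.
Merge one congruence at a time:
  Start: x ≡ 2 (mod 8).
  Combine with x ≡ 15 (mod 19); new modulus lcm = 152.
    Write x = 2 + 8·t and substitute into x ≡ 15 (mod 19): 8·t ≡ 15 − 2 = 13 (mod 19).
    The inverse of 8 mod 19 is 12 (since 8·12 = 96 = 5·19 + 1), so t ≡ 12·13 = 156 ≡ 4 (mod 19).
    Then x = 2 + 8·4 = 34, valid modulo lcm(8, 19) = 152: x ≡ 34 (mod 152).
  Combine with x ≡ 5 (mod 7); new modulus lcm = 1064.
    Write x = 34 + 152·t and substitute into x ≡ 5 (mod 7): 152·t ≡ 5 − 34 = -29 (mod 7).
    Reduce coefficients mod 7: 5·t ≡ 6 (mod 7).
    The inverse of 5 mod 7 is 3 (since 5·3 = 15 = 2·7 + 1), so t ≡ 3·6 = 18 ≡ 4 (mod 7).
    Then x = 34 + 152·4 = 642, valid modulo lcm(152, 7) = 1064: x ≡ 642 (mod 1064).
  Combine with x ≡ 0 (mod 3); new modulus lcm = 3192.
    Write x = 642 + 1064·t and substitute into x ≡ 0 (mod 3): 1064·t ≡ 0 − 642 = -642 (mod 3).
    Reduce coefficients mod 3: 2·t ≡ 0 (mod 3).
    The inverse of 2 mod 3 is 2 (since 2·2 = 4 = 1·3 + 1), so t ≡ 2·0 = 0 ≡ 0 (mod 3).
    Then x = 642 + 1064·0 = 642, valid modulo lcm(1064, 3) = 3192: x ≡ 642 (mod 3192).
Verify against each original: 642 mod 8 = 2, 642 mod 19 = 15, 642 mod 7 = 5, 642 mod 3 = 0.

x ≡ 642 (mod 3192).


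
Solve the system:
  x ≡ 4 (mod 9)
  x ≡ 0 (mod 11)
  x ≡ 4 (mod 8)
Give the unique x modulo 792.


Moduli 9, 11, 8 are pairwise coprime; by CRT there is a unique solution modulo M = 9 · 11 · 8 = 792.
Solve pairwise, accumulating the modulus:
  Start with x ≡ 4 (mod 9).
  Combine with x ≡ 0 (mod 11): since gcd(9, 11) = 1, we get a unique residue mod 99.
    Write x = 4 + 9·t and substitute into x ≡ 0 (mod 11): 9·t ≡ 0 − 4 = -4 (mod 11).
    Reduce coefficients mod 11: 9·t ≡ 7 (mod 11).
    The inverse of 9 mod 11 is 5 (since 9·5 = 45 = 4·11 + 1), so t ≡ 5·7 = 35 ≡ 2 (mod 11).
    Then x = 4 + 9·2 = 22, valid modulo lcm(9, 11) = 99: x ≡ 22 (mod 99).
  Combine with x ≡ 4 (mod 8): since gcd(99, 8) = 1, we get a unique residue mod 792.
    Write x = 22 + 99·t and substitute into x ≡ 4 (mod 8): 99·t ≡ 4 − 22 = -18 (mod 8).
    Reduce coefficients mod 8: 3·t ≡ 6 (mod 8).
    The inverse of 3 mod 8 is 3 (since 3·3 = 9 = 1·8 + 1), so t ≡ 3·6 = 18 ≡ 2 (mod 8).
    Then x = 22 + 99·2 = 220, valid modulo lcm(99, 8) = 792: x ≡ 220 (mod 792).
Verify: 220 mod 9 = 4 ✓, 220 mod 11 = 0 ✓, 220 mod 8 = 4 ✓.

x ≡ 220 (mod 792).


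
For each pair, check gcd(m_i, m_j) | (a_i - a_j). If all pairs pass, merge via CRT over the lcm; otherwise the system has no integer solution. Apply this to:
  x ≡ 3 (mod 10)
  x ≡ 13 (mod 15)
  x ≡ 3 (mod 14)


Moduli 10, 15, 14 are not pairwise coprime, so CRT works modulo lcm(m_i) when all pairwise compatibility conditions hold.
Pairwise compatibility: gcd(m_i, m_j) must divide a_i - a_j for every pair.
Merge one congruence at a time:
  Start: x ≡ 3 (mod 10).
  Combine with x ≡ 13 (mod 15): gcd(10, 15) = 5; 13 - 3 = 10, which IS divisible by 5, so compatible.
    Write x = 3 + 10·t and substitute into x ≡ 13 (mod 15): 10·t ≡ 13 − 3 = 10 (mod 15).
    Divide the congruence (and modulus) by g = 5: 2·t ≡ 2 (mod 3).
    The inverse of 2 mod 3 is 2 (since 2·2 = 4 = 1·3 + 1), so t ≡ 2·2 = 4 ≡ 1 (mod 3).
    Then x = 3 + 10·1 = 13, valid modulo lcm(10, 15) = 30: x ≡ 13 (mod 30).
  Combine with x ≡ 3 (mod 14): gcd(30, 14) = 2; 3 - 13 = -10, which IS divisible by 2, so compatible.
    Write x = 13 + 30·t and substitute into x ≡ 3 (mod 14): 30·t ≡ 3 − 13 = -10 (mod 14).
    Divide the congruence (and modulus) by g = 2: 15·t ≡ -5 (mod 7).
    Reduce coefficients mod 7: 1·t ≡ 2 (mod 7).
    So t ≡ 2 (mod 7).
    Then x = 13 + 30·2 = 73, valid modulo lcm(30, 14) = 210: x ≡ 73 (mod 210).
Verify: 73 mod 10 = 3, 73 mod 15 = 13, 73 mod 14 = 3.

x ≡ 73 (mod 210).


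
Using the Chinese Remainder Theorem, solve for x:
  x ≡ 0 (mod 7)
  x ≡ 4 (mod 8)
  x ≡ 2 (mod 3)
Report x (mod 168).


Moduli 7, 8, 3 are pairwise coprime; by CRT there is a unique solution modulo M = 7 · 8 · 3 = 168.
Solve pairwise, accumulating the modulus:
  Start with x ≡ 0 (mod 7).
  Combine with x ≡ 4 (mod 8): since gcd(7, 8) = 1, we get a unique residue mod 56.
    Write x = 0 + 7·t and substitute into x ≡ 4 (mod 8): 7·t ≡ 4 − 0 = 4 (mod 8).
    The inverse of 7 mod 8 is 7 (since 7·7 = 49 = 6·8 + 1), so t ≡ 7·4 = 28 ≡ 4 (mod 8).
    Then x = 0 + 7·4 = 28, valid modulo lcm(7, 8) = 56: x ≡ 28 (mod 56).
  Combine with x ≡ 2 (mod 3): since gcd(56, 3) = 1, we get a unique residue mod 168.
    Write x = 28 + 56·t and substitute into x ≡ 2 (mod 3): 56·t ≡ 2 − 28 = -26 (mod 3).
    Reduce coefficients mod 3: 2·t ≡ 1 (mod 3).
    The inverse of 2 mod 3 is 2 (since 2·2 = 4 = 1·3 + 1), so t ≡ 2·1 = 2 ≡ 2 (mod 3).
    Then x = 28 + 56·2 = 140, valid modulo lcm(56, 3) = 168: x ≡ 140 (mod 168).
Verify: 140 mod 7 = 0 ✓, 140 mod 8 = 4 ✓, 140 mod 3 = 2 ✓.

x ≡ 140 (mod 168).


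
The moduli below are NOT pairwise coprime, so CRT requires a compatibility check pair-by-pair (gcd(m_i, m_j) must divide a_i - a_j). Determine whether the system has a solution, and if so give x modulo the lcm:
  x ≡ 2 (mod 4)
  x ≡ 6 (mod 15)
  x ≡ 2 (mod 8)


Moduli 4, 15, 8 are not pairwise coprime, so CRT works modulo lcm(m_i) when all pairwise compatibility conditions hold.
Pairwise compatibility: gcd(m_i, m_j) must divide a_i - a_j for every pair.
Merge one congruence at a time:
  Start: x ≡ 2 (mod 4).
  Combine with x ≡ 6 (mod 15): gcd(4, 15) = 1; 6 - 2 = 4, which IS divisible by 1, so compatible.
    Write x = 2 + 4·t and substitute into x ≡ 6 (mod 15): 4·t ≡ 6 − 2 = 4 (mod 15).
    The inverse of 4 mod 15 is 4 (since 4·4 = 16 = 1·15 + 1), so t ≡ 4·4 = 16 ≡ 1 (mod 15).
    Then x = 2 + 4·1 = 6, valid modulo lcm(4, 15) = 60: x ≡ 6 (mod 60).
  Combine with x ≡ 2 (mod 8): gcd(60, 8) = 4; 2 - 6 = -4, which IS divisible by 4, so compatible.
    Write x = 6 + 60·t and substitute into x ≡ 2 (mod 8): 60·t ≡ 2 − 6 = -4 (mod 8).
    Divide the congruence (and modulus) by g = 4: 15·t ≡ -1 (mod 2).
    Reduce coefficients mod 2: 1·t ≡ 1 (mod 2).
    So t ≡ 1 (mod 2).
    Then x = 6 + 60·1 = 66, valid modulo lcm(60, 8) = 120: x ≡ 66 (mod 120).
Verify: 66 mod 4 = 2, 66 mod 15 = 6, 66 mod 8 = 2.

x ≡ 66 (mod 120).
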